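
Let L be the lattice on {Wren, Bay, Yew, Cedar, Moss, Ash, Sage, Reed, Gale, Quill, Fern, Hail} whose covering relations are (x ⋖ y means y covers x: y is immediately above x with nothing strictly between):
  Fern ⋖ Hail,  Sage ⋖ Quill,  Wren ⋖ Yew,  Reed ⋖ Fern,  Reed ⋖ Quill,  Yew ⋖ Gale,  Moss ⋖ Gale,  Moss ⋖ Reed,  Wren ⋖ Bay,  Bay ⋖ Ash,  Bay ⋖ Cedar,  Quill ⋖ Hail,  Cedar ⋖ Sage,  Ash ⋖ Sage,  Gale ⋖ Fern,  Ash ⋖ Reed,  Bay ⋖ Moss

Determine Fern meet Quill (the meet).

Reed

Common lower bounds of {Fern, Quill}: Ash, Bay, Moss, Reed, Wren.
The greatest among these is Reed.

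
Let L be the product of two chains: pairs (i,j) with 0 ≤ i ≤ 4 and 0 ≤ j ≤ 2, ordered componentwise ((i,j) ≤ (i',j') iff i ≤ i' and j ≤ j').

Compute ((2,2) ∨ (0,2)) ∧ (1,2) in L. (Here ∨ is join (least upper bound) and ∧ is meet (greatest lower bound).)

(1,2)

(2,2) ∨ (0,2) = (2,2)
(2,2) ∧ (1,2) = (1,2)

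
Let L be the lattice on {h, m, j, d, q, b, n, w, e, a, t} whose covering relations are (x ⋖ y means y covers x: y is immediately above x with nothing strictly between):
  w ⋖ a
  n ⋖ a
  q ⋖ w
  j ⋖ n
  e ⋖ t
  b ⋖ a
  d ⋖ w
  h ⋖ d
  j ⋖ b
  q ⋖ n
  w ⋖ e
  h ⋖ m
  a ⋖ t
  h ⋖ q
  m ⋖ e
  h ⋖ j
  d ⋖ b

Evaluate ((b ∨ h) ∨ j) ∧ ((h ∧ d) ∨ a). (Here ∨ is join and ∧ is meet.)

b ∨ h = b
b ∨ j = b
h ∧ d = h
h ∨ a = a
b ∧ a = b

b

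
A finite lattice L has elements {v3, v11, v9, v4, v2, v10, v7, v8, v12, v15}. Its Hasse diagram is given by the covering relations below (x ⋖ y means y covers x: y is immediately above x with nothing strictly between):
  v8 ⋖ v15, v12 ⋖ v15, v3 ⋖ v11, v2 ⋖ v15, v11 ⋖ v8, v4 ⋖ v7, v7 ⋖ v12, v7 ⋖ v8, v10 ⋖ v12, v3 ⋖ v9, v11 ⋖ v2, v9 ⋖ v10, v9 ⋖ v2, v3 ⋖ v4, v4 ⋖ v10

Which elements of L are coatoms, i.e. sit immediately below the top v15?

The coatoms are exactly the elements covered by v15: v12, v2, v8.

v12, v2, v8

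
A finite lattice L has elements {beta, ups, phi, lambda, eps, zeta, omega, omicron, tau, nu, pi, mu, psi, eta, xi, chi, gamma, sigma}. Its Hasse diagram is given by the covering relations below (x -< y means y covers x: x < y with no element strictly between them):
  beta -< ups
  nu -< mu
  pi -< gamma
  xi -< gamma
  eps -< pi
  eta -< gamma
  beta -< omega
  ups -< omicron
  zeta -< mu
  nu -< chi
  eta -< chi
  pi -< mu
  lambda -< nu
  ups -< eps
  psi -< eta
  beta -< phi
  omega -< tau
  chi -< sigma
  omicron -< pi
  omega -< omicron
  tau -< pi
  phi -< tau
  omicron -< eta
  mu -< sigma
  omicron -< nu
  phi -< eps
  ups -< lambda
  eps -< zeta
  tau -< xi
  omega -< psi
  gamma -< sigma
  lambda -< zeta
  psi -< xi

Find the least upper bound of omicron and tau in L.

Common upper bounds of {omicron, tau}: gamma, mu, pi, sigma.
The least among these is pi.

pi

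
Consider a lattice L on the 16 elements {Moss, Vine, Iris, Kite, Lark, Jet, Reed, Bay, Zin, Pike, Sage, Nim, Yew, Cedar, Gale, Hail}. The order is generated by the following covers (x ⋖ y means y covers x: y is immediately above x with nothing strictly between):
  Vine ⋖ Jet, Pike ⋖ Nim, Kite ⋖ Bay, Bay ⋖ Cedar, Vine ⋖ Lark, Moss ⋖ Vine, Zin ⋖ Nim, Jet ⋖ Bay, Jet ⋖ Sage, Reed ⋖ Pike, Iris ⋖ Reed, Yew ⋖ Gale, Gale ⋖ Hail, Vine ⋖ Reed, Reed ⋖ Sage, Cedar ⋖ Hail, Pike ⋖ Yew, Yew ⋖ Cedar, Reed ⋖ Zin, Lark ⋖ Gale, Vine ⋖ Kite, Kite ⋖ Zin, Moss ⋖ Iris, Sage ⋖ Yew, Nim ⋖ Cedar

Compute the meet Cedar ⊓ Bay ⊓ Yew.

Jet

Common lower bounds of {Cedar, Bay, Yew}: Jet, Moss, Vine.
The greatest among these is Jet.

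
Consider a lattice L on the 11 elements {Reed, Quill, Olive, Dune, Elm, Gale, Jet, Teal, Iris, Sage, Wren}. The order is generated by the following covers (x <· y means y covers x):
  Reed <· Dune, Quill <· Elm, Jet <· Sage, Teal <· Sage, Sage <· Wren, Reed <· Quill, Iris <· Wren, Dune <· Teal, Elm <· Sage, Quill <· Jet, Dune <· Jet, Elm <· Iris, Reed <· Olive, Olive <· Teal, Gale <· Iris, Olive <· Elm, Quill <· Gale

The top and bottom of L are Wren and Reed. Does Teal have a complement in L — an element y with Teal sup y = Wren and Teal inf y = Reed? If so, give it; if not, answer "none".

Need y with Teal ∨ y = Wren and Teal ∧ y = Reed.
Checking each element gives: Gale.

Gale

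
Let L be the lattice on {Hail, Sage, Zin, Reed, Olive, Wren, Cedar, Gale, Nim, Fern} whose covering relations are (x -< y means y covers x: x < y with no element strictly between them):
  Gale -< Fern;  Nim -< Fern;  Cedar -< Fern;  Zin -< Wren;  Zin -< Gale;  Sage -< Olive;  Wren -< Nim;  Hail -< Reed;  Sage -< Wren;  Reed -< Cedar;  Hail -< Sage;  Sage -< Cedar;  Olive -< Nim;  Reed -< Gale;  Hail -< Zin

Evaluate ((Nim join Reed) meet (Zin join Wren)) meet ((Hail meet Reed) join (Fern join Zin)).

Wren

Nim ∨ Reed = Fern
Zin ∨ Wren = Wren
Fern ∧ Wren = Wren
Hail ∧ Reed = Hail
Fern ∨ Zin = Fern
Hail ∨ Fern = Fern
Wren ∧ Fern = Wren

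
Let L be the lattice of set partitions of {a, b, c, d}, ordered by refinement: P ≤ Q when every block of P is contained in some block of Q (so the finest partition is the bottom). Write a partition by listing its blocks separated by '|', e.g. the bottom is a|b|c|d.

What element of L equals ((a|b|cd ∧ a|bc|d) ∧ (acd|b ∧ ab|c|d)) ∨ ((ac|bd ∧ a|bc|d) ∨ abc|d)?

a|b|cd ∧ a|bc|d = a|b|c|d
acd|b ∧ ab|c|d = a|b|c|d
a|b|c|d ∧ a|b|c|d = a|b|c|d
ac|bd ∧ a|bc|d = a|b|c|d
a|b|c|d ∨ abc|d = abc|d
a|b|c|d ∨ abc|d = abc|d

abc|d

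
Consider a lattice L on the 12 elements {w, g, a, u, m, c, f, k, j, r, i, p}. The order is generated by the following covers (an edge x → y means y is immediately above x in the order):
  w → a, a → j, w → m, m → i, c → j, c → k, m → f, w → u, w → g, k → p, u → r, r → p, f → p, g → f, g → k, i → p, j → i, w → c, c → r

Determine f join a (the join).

p

Common upper bounds of {f, a}: p.
The least among these is p.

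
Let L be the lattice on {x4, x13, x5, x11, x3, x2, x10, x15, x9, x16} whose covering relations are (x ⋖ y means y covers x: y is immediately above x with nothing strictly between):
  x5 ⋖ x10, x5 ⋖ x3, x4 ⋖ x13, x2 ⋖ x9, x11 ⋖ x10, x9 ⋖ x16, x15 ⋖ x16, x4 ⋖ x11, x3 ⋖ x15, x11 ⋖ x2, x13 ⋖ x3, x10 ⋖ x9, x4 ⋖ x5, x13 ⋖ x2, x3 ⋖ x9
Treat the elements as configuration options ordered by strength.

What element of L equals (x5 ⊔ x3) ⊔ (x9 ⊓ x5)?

x5 ∨ x3 = x3
x9 ∧ x5 = x5
x3 ∨ x5 = x3

x3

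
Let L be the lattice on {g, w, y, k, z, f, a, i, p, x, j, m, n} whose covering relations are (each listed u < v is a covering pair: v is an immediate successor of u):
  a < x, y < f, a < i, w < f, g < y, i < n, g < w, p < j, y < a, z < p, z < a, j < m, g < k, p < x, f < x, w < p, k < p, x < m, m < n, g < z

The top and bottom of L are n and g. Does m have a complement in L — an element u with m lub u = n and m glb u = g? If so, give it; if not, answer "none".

none

For every candidate u, either m ∨ u ≠ n or m ∧ u ≠ g; no complement exists.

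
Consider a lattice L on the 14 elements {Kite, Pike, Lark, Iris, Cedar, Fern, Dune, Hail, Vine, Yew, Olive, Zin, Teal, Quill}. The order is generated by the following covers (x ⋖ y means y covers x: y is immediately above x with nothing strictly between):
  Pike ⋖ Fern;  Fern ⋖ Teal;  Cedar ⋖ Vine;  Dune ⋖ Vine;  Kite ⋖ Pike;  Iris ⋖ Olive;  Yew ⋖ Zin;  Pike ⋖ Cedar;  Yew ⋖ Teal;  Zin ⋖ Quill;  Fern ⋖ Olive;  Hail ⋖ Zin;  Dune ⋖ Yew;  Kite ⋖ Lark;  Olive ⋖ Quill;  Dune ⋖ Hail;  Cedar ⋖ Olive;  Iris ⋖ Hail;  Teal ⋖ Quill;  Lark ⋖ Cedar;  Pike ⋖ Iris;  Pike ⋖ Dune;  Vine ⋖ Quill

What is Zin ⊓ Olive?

Iris

Common lower bounds of {Zin, Olive}: Iris, Kite, Pike.
The greatest among these is Iris.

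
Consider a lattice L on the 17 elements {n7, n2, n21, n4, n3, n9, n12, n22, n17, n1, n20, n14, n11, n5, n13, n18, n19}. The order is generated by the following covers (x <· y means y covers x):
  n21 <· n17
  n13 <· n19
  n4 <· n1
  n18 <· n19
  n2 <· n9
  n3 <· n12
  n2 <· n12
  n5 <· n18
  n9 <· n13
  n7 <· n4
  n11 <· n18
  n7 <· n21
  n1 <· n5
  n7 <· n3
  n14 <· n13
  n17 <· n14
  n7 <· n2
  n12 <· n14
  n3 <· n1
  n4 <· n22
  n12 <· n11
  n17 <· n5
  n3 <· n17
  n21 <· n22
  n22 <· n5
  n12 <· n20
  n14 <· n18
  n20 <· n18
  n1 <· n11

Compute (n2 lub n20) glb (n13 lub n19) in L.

n2 ∨ n20 = n20
n13 ∨ n19 = n19
n20 ∧ n19 = n20

n20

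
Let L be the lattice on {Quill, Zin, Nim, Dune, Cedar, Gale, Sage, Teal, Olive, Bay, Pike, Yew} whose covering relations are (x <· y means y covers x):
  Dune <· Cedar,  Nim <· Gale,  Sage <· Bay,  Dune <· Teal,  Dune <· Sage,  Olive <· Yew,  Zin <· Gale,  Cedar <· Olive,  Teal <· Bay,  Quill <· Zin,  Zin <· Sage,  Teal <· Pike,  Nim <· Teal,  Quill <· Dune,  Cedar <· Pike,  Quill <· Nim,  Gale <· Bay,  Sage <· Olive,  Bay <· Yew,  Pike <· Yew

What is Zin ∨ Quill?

Common upper bounds of {Zin, Quill}: Bay, Gale, Olive, Sage, Yew, Zin.
The least among these is Zin.

Zin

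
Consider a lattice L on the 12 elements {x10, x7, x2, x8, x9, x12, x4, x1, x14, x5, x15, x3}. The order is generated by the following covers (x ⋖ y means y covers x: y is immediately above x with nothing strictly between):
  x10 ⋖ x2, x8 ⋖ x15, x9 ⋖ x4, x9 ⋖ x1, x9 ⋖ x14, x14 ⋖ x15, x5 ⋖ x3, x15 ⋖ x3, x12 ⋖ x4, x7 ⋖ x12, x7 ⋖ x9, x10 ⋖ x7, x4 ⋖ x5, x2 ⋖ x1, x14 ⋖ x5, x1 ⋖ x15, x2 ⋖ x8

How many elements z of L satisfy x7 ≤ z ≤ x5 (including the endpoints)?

6

The interval [x7, x5] = {x12, x14, x4, x5, x7, x9}, which has 6 elements.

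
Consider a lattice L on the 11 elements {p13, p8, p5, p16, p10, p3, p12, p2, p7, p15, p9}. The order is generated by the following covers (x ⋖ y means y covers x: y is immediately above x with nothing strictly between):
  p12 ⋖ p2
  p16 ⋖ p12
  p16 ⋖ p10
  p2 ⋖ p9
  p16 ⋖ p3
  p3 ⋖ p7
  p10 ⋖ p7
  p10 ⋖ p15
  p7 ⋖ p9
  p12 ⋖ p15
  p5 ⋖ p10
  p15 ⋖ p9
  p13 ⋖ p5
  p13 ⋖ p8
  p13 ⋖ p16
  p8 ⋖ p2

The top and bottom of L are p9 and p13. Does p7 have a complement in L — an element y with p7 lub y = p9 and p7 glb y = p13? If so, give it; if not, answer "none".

p8

Need y with p7 ∨ y = p9 and p7 ∧ y = p13.
Checking each element gives: p8.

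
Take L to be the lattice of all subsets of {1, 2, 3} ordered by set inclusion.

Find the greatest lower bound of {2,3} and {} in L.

{}

Under ⊆, meet is intersection: {2,3} ∩ {} = {}.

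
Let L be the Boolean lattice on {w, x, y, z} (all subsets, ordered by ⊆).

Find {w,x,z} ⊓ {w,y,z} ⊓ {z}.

Under ⊆, meet is intersection: {w,x,z} ∩ {w,y,z} ∩ {z} = {z}.

{z}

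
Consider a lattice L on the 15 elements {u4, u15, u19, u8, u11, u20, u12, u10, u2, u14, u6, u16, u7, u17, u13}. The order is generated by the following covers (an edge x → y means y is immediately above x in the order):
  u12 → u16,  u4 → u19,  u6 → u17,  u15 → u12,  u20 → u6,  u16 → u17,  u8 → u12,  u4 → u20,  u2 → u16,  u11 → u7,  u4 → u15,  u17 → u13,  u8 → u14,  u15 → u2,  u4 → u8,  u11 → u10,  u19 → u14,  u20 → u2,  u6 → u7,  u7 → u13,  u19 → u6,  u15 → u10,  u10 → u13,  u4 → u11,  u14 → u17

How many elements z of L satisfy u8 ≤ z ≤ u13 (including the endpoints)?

The interval [u8, u13] = {u12, u13, u14, u16, u17, u8}, which has 6 elements.

6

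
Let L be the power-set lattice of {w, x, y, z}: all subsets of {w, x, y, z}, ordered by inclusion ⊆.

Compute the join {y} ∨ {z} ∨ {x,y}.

Under ⊆, join is union: {y} ∪ {z} ∪ {x,y} = {x,y,z}.

{x,y,z}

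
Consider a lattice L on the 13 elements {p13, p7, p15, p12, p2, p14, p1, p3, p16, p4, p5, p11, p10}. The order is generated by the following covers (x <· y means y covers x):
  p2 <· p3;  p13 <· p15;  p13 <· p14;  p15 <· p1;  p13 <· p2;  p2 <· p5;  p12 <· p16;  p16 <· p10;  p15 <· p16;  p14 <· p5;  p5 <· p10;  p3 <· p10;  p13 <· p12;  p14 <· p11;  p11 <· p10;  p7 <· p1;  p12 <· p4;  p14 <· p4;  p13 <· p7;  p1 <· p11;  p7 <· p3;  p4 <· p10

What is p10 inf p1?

Common lower bounds of {p10, p1}: p1, p13, p15, p7.
The greatest among these is p1.

p1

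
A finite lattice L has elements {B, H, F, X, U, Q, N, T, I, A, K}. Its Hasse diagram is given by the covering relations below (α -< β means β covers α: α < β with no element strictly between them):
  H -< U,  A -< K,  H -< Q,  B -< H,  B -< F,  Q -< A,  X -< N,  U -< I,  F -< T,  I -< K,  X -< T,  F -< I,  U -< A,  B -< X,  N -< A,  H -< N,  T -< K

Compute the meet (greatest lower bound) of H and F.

B

Common lower bounds of {H, F}: B.
The greatest among these is B.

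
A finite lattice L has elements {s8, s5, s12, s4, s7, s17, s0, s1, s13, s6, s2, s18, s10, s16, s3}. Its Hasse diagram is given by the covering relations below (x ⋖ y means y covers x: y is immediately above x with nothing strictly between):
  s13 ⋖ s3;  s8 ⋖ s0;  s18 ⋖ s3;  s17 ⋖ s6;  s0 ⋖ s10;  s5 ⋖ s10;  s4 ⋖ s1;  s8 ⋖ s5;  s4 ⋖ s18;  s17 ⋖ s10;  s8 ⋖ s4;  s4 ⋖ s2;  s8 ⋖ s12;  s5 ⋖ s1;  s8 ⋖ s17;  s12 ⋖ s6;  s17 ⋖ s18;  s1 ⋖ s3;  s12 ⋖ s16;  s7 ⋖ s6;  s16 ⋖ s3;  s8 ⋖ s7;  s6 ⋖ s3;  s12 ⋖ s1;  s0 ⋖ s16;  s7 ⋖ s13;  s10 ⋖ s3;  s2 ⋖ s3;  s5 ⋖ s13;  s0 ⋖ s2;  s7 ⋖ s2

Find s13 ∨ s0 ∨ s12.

s3

Common upper bounds of {s13, s0, s12}: s3.
The least among these is s3.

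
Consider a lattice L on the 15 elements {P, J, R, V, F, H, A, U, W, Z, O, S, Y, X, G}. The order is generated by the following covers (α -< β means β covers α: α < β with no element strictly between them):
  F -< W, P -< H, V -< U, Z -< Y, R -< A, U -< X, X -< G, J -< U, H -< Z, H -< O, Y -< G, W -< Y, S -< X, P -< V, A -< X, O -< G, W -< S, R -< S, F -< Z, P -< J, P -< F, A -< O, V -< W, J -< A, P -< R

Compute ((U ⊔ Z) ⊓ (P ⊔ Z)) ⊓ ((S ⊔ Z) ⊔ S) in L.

Z

U ∨ Z = G
P ∨ Z = Z
G ∧ Z = Z
S ∨ Z = G
G ∨ S = G
Z ∧ G = Z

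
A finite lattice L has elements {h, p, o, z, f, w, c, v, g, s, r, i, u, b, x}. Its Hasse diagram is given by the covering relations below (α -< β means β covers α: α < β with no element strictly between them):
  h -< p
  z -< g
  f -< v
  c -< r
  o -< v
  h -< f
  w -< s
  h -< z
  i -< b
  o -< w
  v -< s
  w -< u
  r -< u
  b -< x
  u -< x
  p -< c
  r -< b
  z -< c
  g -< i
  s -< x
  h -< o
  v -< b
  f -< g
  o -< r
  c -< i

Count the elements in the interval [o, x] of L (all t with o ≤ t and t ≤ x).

8

The interval [o, x] = {b, o, r, s, u, v, w, x}, which has 8 elements.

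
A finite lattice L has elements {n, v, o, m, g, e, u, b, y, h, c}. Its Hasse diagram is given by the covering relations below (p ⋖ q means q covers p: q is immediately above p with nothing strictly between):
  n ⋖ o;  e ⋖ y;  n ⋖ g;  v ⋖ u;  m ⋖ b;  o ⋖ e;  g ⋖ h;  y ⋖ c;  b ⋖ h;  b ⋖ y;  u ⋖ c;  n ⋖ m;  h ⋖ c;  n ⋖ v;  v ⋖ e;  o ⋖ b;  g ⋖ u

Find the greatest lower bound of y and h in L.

Common lower bounds of {y, h}: b, m, n, o.
The greatest among these is b.

b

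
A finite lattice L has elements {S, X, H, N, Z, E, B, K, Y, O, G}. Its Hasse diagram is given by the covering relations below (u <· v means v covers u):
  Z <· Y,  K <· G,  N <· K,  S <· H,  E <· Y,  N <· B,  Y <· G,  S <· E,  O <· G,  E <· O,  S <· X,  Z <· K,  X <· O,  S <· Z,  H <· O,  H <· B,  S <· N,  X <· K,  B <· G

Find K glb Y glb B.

Common lower bounds of {K, Y, B}: S.
The greatest among these is S.

S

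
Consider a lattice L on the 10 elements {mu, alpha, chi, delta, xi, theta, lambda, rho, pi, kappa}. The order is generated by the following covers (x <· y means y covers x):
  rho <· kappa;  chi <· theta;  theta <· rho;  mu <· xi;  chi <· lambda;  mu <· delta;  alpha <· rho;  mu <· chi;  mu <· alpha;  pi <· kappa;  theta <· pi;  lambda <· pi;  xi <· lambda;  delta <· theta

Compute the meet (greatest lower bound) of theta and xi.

mu

Common lower bounds of {theta, xi}: mu.
The greatest among these is mu.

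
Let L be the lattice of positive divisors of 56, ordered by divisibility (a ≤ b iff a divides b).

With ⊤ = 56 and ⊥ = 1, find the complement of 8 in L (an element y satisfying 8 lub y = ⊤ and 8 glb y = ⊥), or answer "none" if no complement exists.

Need y with 8 ∨ y = 56 and 8 ∧ y = 1.
Checking each element gives: 7.

7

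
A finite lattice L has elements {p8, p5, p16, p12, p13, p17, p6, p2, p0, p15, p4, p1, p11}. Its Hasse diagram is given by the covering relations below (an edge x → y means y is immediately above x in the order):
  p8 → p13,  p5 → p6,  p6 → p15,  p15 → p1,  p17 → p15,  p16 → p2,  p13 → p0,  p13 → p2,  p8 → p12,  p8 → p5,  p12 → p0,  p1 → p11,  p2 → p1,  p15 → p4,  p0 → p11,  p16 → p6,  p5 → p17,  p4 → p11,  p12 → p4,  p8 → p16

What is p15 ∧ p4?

Common lower bounds of {p15, p4}: p15, p16, p17, p5, p6, p8.
The greatest among these is p15.

p15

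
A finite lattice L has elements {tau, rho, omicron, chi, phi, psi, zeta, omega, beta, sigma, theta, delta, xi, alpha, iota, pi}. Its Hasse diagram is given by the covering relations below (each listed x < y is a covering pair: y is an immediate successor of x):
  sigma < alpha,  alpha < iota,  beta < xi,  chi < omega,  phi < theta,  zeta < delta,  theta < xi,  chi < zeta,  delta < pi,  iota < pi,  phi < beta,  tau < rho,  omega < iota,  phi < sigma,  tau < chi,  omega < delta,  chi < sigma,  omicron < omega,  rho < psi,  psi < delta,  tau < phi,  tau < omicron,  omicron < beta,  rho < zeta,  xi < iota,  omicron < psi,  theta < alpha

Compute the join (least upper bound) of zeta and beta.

pi

Common upper bounds of {zeta, beta}: pi.
The least among these is pi.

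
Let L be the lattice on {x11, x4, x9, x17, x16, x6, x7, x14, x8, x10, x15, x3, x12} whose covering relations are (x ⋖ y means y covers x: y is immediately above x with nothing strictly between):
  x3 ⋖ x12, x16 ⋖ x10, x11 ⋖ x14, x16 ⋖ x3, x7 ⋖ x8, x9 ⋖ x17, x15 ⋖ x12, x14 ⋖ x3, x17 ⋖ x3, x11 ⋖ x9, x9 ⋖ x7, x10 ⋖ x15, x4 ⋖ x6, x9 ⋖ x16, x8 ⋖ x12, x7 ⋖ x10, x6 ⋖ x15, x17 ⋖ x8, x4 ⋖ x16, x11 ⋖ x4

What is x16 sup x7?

x10

Common upper bounds of {x16, x7}: x10, x12, x15.
The least among these is x10.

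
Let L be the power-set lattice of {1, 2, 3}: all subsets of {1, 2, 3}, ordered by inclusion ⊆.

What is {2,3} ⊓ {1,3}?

{3}

Under ⊆, meet is intersection: {2,3} ∩ {1,3} = {3}.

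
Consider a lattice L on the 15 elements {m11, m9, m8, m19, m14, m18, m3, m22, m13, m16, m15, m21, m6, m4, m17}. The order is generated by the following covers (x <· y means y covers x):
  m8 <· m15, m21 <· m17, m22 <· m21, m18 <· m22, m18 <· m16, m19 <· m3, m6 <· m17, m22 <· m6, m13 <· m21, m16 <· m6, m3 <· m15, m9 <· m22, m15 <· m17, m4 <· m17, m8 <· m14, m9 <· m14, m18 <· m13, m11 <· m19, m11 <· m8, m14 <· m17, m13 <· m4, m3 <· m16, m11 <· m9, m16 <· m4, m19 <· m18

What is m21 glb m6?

m22

Common lower bounds of {m21, m6}: m11, m18, m19, m22, m9.
The greatest among these is m22.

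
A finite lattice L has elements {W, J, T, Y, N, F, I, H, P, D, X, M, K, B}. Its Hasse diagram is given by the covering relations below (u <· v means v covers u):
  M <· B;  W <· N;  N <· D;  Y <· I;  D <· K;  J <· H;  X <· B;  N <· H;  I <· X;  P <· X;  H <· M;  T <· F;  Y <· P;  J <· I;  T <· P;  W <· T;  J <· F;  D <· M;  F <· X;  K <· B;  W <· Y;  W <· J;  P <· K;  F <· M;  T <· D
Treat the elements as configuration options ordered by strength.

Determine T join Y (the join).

P

Common upper bounds of {T, Y}: B, K, P, X.
The least among these is P.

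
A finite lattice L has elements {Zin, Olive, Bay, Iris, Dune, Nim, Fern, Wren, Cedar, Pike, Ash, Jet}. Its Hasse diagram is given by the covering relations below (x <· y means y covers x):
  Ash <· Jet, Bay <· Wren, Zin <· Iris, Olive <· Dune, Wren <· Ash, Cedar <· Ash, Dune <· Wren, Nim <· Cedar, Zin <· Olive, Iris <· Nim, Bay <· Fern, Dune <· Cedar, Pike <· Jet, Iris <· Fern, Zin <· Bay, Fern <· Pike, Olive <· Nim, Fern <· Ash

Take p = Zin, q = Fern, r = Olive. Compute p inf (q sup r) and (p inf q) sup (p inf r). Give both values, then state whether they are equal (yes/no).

q sup r = Ash, so p inf (q sup r) = Zin inf Ash = Zin.
p inf q = Zin and p inf r = Zin, so (p inf q) sup (p inf r) = Zin sup Zin = Zin.
Equal: yes.

Zin; Zin; yes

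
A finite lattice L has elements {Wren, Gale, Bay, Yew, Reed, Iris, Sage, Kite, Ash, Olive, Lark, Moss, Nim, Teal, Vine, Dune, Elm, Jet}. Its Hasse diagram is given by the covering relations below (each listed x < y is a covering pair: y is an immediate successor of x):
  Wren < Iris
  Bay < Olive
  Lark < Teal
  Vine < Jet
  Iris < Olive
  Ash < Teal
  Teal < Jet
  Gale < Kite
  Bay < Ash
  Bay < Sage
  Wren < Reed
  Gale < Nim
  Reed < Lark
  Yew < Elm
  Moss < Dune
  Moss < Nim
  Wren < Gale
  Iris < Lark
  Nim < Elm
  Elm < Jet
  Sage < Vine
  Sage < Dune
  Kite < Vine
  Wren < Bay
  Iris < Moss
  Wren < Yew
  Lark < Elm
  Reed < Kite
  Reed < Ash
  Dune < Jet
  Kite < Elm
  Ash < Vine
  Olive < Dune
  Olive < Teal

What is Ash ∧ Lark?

Reed

Common lower bounds of {Ash, Lark}: Reed, Wren.
The greatest among these is Reed.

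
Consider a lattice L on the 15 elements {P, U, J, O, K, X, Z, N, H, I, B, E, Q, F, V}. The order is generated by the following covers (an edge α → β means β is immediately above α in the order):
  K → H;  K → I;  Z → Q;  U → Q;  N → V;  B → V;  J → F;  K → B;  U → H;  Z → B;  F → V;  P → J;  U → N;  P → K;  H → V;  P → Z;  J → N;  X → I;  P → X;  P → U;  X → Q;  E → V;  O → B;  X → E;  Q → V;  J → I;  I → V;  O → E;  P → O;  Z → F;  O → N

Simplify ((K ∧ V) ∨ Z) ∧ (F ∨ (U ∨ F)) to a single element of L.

K ∧ V = K
K ∨ Z = B
U ∨ F = V
F ∨ V = V
B ∧ V = B

B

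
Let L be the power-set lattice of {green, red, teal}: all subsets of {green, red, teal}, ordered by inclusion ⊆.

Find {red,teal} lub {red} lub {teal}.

Common upper bounds of {{red,teal}, {red}, {teal}}: {green,red,teal}, {red,teal}.
The least among these is {red,teal}.

{red,teal}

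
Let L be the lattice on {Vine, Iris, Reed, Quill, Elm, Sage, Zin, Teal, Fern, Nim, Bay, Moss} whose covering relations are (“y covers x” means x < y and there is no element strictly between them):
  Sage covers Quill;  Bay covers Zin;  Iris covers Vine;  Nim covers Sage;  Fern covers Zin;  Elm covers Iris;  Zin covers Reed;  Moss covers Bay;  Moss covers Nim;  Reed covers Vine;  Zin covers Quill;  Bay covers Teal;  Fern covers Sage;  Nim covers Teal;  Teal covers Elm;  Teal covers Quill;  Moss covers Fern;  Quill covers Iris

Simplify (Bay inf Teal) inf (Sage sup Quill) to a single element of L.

Bay ∧ Teal = Teal
Sage ∨ Quill = Sage
Teal ∧ Sage = Quill

Quill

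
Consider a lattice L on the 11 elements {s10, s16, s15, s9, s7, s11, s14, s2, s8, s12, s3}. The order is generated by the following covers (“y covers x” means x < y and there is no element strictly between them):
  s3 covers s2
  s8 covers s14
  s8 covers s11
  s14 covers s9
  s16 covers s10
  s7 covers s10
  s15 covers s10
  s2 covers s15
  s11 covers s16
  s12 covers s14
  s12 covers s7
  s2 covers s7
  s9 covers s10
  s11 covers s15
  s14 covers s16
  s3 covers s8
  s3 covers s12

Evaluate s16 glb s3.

s16

s16 ∧ s3 = s16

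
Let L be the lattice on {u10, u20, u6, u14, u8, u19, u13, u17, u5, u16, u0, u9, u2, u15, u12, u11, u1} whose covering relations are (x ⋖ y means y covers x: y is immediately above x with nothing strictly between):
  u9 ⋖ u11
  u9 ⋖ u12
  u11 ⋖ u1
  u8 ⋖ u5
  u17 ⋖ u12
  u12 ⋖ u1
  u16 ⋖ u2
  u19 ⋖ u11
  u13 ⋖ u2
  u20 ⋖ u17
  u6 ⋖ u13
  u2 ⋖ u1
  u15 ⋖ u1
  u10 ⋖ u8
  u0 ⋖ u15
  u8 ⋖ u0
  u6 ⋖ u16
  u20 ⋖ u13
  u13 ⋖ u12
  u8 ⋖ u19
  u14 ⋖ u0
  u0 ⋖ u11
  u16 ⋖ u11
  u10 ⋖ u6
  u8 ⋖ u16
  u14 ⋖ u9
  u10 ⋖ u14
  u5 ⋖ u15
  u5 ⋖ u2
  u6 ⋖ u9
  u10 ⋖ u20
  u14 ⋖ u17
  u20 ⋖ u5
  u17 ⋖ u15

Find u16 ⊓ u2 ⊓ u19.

u8

Common lower bounds of {u16, u2, u19}: u10, u8.
The greatest among these is u8.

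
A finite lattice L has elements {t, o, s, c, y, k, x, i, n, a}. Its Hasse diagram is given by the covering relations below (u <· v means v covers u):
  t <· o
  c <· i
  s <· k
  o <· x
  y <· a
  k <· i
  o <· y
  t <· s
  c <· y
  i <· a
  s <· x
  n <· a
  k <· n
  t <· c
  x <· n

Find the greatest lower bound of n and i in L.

k

Common lower bounds of {n, i}: k, s, t.
The greatest among these is k.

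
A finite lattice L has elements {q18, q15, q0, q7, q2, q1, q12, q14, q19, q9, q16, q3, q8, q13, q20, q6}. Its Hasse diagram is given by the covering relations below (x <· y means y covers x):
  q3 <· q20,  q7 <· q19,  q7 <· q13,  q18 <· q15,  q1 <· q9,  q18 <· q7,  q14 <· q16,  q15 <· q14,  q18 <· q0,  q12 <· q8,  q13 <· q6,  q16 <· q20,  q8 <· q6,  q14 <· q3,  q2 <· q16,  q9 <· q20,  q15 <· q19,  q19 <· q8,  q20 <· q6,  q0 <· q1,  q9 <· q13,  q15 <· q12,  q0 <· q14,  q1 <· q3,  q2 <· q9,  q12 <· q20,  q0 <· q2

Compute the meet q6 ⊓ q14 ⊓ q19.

q15

Common lower bounds of {q6, q14, q19}: q15, q18.
The greatest among these is q15.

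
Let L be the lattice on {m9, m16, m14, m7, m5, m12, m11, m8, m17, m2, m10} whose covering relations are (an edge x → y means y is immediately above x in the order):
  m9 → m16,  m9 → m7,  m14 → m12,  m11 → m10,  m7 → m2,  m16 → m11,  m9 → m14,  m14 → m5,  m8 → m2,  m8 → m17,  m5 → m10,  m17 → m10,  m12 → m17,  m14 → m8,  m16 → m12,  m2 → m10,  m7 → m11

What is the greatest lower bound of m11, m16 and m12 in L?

Common lower bounds of {m11, m16, m12}: m16, m9.
The greatest among these is m16.

m16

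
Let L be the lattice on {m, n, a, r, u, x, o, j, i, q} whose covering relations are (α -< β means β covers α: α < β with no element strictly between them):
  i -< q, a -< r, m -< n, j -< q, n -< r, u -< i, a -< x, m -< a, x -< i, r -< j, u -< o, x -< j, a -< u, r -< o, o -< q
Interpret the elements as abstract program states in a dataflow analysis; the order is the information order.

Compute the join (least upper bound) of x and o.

Common upper bounds of {x, o}: q.
The least among these is q.

q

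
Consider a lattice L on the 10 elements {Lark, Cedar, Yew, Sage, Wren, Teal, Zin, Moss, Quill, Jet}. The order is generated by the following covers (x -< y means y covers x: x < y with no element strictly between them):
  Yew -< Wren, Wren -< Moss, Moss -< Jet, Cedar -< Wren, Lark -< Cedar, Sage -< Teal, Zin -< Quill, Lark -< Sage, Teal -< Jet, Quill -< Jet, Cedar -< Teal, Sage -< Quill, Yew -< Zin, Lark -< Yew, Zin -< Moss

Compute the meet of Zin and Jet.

Zin

Common lower bounds of {Zin, Jet}: Lark, Yew, Zin.
The greatest among these is Zin.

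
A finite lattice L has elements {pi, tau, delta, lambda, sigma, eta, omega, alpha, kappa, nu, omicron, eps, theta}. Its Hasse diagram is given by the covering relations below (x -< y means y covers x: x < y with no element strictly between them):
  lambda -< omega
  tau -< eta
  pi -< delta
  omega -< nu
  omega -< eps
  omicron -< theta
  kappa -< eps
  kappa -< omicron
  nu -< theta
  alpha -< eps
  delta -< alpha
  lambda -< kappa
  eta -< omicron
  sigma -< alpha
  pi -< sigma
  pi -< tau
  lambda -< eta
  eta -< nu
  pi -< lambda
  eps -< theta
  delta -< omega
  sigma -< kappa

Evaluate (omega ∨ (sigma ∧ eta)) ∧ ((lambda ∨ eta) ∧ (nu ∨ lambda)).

sigma ∧ eta = pi
omega ∨ pi = omega
lambda ∨ eta = eta
nu ∨ lambda = nu
eta ∧ nu = eta
omega ∧ eta = lambda

lambda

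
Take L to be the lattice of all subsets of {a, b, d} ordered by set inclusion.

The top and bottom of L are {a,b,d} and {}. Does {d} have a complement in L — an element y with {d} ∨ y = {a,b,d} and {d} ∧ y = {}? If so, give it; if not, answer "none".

Need y with {d} ∨ y = {a,b,d} and {d} ∧ y = {}.
Checking each element gives: {a,b}.

{a,b}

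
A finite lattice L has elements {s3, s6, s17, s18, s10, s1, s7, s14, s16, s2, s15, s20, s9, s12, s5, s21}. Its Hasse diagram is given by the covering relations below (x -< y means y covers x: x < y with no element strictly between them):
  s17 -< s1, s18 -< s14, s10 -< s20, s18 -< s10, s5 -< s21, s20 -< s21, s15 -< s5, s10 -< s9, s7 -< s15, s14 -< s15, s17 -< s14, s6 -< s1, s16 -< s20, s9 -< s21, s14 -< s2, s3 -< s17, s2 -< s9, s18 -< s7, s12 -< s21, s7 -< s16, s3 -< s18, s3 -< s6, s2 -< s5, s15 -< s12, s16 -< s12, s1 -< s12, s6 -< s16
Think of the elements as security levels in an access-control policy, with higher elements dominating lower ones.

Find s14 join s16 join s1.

Common upper bounds of {s14, s16, s1}: s12, s21.
The least among these is s12.

s12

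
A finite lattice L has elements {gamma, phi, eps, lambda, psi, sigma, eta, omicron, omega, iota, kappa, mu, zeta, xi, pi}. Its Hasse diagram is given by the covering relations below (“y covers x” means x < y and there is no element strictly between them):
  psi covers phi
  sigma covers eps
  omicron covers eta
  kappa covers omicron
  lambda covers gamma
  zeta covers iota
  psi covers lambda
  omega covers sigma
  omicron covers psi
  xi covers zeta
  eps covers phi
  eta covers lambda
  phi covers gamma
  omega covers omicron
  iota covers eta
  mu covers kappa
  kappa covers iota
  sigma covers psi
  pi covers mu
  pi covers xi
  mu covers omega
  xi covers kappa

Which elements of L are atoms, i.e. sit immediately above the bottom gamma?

lambda, phi

The atoms are exactly the elements that cover gamma: lambda, phi.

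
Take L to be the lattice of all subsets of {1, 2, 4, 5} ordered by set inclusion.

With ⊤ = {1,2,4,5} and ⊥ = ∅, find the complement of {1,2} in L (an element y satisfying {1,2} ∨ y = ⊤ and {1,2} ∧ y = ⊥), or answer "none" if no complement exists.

{4,5}

Need y with {1,2} ∨ y = {1,2,4,5} and {1,2} ∧ y = ∅.
Checking each element gives: {4,5}.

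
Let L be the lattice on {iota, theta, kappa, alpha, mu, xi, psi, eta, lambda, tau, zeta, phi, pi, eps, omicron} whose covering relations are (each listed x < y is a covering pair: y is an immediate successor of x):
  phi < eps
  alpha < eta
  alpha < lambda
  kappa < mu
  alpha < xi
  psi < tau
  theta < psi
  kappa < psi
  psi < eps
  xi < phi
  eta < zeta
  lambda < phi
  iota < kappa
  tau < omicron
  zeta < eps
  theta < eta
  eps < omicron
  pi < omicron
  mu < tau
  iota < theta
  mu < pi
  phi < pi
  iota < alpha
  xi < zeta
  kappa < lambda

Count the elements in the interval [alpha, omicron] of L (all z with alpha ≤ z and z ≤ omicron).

9

The interval [alpha, omicron] = {alpha, eps, eta, lambda, omicron, phi, pi, xi, zeta}, which has 9 elements.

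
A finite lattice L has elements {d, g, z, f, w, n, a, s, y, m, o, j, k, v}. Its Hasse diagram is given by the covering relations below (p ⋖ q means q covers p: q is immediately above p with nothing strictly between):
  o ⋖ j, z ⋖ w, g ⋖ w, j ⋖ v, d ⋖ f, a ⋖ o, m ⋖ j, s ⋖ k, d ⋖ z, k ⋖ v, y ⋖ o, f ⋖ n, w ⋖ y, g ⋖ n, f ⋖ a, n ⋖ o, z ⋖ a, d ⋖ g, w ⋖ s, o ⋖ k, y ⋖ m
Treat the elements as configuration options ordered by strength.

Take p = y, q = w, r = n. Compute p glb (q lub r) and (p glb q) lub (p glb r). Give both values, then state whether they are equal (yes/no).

q lub r = o, so p glb (q lub r) = y glb o = y.
p glb q = w and p glb r = g, so (p glb q) lub (p glb r) = w lub g = w.
Equal: no.

y; w; no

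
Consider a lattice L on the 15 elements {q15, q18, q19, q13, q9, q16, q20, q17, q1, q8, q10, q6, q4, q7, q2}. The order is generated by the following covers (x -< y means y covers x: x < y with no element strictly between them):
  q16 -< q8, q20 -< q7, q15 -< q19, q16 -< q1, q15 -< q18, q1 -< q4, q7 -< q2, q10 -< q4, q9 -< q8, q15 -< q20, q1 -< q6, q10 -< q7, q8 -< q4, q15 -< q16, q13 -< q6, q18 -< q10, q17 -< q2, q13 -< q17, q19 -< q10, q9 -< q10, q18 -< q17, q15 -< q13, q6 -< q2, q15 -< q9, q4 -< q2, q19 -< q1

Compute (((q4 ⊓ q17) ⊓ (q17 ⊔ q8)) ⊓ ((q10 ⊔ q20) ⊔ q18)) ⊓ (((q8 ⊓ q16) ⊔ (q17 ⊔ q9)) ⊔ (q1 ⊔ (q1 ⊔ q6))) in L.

q18

q4 ∧ q17 = q18
q17 ∨ q8 = q2
q18 ∧ q2 = q18
q10 ∨ q20 = q7
q7 ∨ q18 = q7
q18 ∧ q7 = q18
q8 ∧ q16 = q16
q17 ∨ q9 = q2
q16 ∨ q2 = q2
q1 ∨ q6 = q6
q1 ∨ q6 = q6
q2 ∨ q6 = q2
q18 ∧ q2 = q18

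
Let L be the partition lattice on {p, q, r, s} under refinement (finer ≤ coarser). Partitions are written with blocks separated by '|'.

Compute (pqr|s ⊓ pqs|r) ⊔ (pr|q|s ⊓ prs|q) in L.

pqr|s

pqr|s ∧ pqs|r = pq|r|s
pr|q|s ∧ prs|q = pr|q|s
pq|r|s ∨ pr|q|s = pqr|s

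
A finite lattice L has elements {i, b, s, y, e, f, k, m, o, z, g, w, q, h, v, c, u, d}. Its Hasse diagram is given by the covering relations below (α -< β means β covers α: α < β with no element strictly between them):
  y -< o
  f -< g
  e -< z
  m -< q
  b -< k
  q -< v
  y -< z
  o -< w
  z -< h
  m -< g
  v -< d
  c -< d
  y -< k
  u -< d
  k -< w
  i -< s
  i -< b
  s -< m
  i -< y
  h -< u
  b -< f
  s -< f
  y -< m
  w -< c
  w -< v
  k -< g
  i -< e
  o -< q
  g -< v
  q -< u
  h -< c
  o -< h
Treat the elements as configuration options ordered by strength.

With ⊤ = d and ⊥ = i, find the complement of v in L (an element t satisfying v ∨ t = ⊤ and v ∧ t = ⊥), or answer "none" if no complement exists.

Need t with v ∨ t = d and v ∧ t = i.
Checking each element gives: e.

e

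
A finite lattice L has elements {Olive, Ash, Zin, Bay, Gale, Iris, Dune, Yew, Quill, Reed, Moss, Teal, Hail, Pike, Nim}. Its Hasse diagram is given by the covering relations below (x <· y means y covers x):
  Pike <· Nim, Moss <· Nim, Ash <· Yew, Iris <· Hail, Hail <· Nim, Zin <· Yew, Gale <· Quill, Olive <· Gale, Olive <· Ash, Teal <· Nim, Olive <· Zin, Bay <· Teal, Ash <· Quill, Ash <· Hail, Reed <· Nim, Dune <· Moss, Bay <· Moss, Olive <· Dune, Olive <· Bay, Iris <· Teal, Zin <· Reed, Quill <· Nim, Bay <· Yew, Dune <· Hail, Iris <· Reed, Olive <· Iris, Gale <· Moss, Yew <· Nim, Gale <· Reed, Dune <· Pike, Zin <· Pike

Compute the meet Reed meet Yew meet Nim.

Zin

Common lower bounds of {Reed, Yew, Nim}: Olive, Zin.
The greatest among these is Zin.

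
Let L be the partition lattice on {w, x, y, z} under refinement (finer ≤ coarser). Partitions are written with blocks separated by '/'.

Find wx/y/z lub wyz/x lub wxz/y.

wxyz

The join of wx/y/z, wyz/x, wxz/y merges any blocks that overlap across the partitions, giving wxyz.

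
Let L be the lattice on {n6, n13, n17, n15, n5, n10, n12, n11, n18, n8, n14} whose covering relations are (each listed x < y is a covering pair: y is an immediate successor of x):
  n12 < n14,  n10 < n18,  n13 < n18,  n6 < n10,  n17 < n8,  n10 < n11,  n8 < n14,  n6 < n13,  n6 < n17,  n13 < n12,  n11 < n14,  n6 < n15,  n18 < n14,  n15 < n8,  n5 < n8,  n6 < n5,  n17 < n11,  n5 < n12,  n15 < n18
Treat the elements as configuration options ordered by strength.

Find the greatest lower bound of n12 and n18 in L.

Common lower bounds of {n12, n18}: n13, n6.
The greatest among these is n13.

n13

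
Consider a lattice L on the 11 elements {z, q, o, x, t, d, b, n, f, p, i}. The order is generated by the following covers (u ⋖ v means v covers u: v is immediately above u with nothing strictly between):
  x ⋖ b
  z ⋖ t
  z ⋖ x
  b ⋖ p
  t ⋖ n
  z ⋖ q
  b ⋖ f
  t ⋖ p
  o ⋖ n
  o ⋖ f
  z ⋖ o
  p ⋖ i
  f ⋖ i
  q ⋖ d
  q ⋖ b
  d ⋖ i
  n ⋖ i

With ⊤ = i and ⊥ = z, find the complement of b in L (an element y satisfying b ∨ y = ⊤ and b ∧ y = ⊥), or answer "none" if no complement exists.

Need y with b ∨ y = i and b ∧ y = z.
Checking each element gives: n.

n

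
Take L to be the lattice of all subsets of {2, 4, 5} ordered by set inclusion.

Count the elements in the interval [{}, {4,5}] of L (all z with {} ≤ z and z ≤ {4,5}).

The interval [{}, {4,5}] = {{4,5}, {4}, {5}, {}}, which has 4 elements.

4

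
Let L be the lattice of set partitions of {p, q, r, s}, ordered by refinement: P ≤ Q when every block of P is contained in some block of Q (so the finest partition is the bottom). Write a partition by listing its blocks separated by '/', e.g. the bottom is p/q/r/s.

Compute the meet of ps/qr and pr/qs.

The meet (common refinement) of ps/qr and pr/qs intersects blocks pairwise, giving p/q/r/s.

p/q/r/s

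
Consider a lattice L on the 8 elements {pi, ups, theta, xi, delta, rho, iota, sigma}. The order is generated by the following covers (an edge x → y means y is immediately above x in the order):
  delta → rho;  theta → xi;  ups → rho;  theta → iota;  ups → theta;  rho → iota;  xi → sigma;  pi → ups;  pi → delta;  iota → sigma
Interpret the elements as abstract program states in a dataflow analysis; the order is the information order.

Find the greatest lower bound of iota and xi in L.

theta

Common lower bounds of {iota, xi}: pi, theta, ups.
The greatest among these is theta.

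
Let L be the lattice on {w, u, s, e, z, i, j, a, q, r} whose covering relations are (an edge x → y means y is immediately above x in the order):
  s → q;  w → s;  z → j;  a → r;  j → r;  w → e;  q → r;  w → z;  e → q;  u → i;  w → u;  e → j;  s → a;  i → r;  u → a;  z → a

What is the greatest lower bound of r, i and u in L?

Common lower bounds of {r, i, u}: u, w.
The greatest among these is u.

u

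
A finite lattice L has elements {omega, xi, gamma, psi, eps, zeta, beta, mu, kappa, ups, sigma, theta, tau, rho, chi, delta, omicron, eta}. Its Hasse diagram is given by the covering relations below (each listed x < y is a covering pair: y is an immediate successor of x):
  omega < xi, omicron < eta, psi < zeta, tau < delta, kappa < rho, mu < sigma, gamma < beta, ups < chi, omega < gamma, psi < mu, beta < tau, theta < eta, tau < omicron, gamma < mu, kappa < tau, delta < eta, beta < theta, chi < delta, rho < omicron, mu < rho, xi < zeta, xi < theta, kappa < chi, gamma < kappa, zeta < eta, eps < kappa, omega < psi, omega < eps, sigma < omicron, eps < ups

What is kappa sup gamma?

kappa

Common upper bounds of {kappa, gamma}: chi, delta, eta, kappa, omicron, rho, tau.
The least among these is kappa.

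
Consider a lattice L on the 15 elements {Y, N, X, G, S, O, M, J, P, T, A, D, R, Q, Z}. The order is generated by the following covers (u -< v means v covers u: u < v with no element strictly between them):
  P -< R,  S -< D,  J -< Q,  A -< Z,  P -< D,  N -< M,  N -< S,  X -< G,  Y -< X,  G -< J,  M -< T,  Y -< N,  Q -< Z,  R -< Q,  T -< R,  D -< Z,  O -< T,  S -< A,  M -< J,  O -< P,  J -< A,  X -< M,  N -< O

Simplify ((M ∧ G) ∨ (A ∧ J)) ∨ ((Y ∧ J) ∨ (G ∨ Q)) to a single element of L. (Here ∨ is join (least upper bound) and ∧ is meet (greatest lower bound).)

Q

M ∧ G = X
A ∧ J = J
X ∨ J = J
Y ∧ J = Y
G ∨ Q = Q
Y ∨ Q = Q
J ∨ Q = Q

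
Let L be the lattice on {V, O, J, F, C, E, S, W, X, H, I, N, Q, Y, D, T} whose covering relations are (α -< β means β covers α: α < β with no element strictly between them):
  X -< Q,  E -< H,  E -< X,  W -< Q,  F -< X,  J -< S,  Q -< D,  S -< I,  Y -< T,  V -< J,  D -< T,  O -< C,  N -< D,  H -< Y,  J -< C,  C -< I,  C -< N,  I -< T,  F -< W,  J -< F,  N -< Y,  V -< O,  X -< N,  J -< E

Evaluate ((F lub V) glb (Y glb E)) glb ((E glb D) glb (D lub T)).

J

F ∨ V = F
Y ∧ E = E
F ∧ E = J
E ∧ D = E
D ∨ T = T
E ∧ T = E
J ∧ E = J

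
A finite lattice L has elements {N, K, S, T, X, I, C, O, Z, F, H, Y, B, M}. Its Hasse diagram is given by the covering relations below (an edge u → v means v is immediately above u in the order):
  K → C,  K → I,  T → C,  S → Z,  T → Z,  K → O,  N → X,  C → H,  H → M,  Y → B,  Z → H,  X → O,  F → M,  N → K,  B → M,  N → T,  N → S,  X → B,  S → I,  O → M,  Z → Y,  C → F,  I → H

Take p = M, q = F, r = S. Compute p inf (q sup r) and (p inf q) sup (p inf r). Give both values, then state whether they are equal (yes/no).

q sup r = M, so p inf (q sup r) = M inf M = M.
p inf q = F and p inf r = S, so (p inf q) sup (p inf r) = F sup S = M.
Equal: yes.

M; M; yes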